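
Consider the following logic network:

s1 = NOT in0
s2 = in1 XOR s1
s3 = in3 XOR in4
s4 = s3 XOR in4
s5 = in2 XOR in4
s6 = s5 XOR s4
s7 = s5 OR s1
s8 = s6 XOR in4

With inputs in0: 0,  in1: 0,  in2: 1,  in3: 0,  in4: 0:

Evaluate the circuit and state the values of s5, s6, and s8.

s5 = 1; s6 = 1; s8 = 1

s3 = in3 XOR in4 = 0 XOR 0 = 0
s4 = s3 XOR in4 = 0 XOR 0 = 0
s5 = in2 XOR in4 = 1 XOR 0 = 1
s6 = s5 XOR s4 = 1 XOR 0 = 1
s8 = s6 XOR in4 = 1 XOR 0 = 1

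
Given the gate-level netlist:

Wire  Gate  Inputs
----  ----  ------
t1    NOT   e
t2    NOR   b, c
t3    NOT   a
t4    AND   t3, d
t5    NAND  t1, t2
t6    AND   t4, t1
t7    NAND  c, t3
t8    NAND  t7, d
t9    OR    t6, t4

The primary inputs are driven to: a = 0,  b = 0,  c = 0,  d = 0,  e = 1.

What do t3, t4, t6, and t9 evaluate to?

t3 = 1; t4 = 0; t6 = 0; t9 = 0

t1 = NOT e = NOT 1 = 0
t3 = NOT a = NOT 0 = 1
t4 = t3 AND d = 1 AND 0 = 0
t6 = t4 AND t1 = 0 AND 0 = 0
t9 = t6 OR t4 = 0 OR 0 = 0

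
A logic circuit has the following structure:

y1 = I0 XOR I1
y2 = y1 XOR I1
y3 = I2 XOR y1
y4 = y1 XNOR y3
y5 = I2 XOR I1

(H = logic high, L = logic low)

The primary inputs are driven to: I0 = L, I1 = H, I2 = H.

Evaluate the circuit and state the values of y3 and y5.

y3 = L, y5 = L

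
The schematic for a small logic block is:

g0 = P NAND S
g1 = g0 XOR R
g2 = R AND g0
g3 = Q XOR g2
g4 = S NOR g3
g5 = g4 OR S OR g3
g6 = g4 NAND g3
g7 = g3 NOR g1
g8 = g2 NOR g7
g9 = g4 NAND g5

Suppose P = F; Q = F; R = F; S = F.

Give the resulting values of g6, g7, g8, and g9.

g0 = P NAND S = F NAND F = T
g1 = g0 XOR R = T XOR F = T
g2 = R AND g0 = F AND T = F
g3 = Q XOR g2 = F XOR F = F
g4 = S NOR g3 = F NOR F = T
g5 = g4 OR S OR g3 = T OR F OR F = T
g6 = g4 NAND g3 = T NAND F = T
g7 = g3 NOR g1 = F NOR T = F
g8 = g2 NOR g7 = F NOR F = T
g9 = g4 NAND g5 = T NAND T = F

g6 = T, g7 = F, g8 = T, g9 = F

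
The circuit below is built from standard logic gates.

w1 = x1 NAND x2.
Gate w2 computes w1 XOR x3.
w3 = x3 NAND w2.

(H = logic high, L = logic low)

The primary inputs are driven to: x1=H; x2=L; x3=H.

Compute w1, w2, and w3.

w1 = x1 NAND x2 = H NAND L = H
w2 = w1 XOR x3 = H XOR H = L
w3 = x3 NAND w2 = H NAND L = H

w1 = H; w2 = L; w3 = H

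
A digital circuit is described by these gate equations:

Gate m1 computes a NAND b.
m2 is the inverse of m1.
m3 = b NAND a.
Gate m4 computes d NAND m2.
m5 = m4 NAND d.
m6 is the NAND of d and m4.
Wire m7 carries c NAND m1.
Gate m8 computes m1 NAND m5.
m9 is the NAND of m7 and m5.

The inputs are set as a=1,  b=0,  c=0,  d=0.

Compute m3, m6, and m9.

m3 = 1  m6 = 1  m9 = 0

m1 = a NAND b = 1 NAND 0 = 1
m2 = NOT m1 = NOT 1 = 0
m3 = b NAND a = 0 NAND 1 = 1
m4 = d NAND m2 = 0 NAND 0 = 1
m5 = m4 NAND d = 1 NAND 0 = 1
m6 = d NAND m4 = 0 NAND 1 = 1
m7 = c NAND m1 = 0 NAND 1 = 1
m9 = m7 NAND m5 = 1 NAND 1 = 0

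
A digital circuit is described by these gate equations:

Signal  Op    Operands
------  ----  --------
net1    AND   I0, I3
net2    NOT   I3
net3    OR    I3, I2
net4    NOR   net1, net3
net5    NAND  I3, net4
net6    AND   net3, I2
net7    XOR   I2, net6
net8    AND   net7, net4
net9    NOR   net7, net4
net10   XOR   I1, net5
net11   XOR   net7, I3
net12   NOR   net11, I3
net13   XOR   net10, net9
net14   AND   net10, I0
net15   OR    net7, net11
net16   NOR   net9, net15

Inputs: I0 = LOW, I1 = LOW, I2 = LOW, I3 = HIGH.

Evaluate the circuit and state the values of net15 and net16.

net15 = HIGH  net16 = LOW

net1 = I0 AND I3 = LOW AND HIGH = LOW
net3 = I3 OR I2 = HIGH OR LOW = HIGH
net4 = net1 NOR net3 = LOW NOR HIGH = LOW
net6 = net3 AND I2 = HIGH AND LOW = LOW
net7 = I2 XOR net6 = LOW XOR LOW = LOW
net9 = net7 NOR net4 = LOW NOR LOW = HIGH
net11 = net7 XOR I3 = LOW XOR HIGH = HIGH
net15 = net7 OR net11 = LOW OR HIGH = HIGH
net16 = net9 NOR net15 = HIGH NOR HIGH = LOW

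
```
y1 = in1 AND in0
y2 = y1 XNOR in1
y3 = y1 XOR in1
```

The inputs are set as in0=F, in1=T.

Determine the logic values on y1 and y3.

y1 = in1 AND in0 = T AND F = F
y3 = y1 XOR in1 = F XOR T = T

y1 = F, y3 = T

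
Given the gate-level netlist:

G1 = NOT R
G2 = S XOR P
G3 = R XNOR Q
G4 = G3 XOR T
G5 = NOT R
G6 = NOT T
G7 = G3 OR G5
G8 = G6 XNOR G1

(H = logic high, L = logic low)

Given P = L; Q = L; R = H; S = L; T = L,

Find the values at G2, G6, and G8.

G1 = NOT R = NOT H = L
G2 = S XOR P = L XOR L = L
G6 = NOT T = NOT L = H
G8 = G6 XNOR G1 = H XNOR L = L

G2 = L, G6 = H, G8 = L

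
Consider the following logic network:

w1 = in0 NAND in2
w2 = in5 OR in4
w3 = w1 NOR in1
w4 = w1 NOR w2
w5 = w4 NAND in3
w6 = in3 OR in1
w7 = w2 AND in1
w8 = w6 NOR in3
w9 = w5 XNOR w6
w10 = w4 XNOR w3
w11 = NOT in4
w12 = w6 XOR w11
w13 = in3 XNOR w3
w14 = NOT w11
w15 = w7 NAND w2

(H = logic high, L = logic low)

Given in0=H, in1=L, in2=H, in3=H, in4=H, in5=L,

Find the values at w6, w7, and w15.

w6 = H; w7 = L; w15 = H

w2 = in5 OR in4 = L OR H = H
w6 = in3 OR in1 = H OR L = H
w7 = w2 AND in1 = H AND L = L
w15 = w7 NAND w2 = L NAND H = H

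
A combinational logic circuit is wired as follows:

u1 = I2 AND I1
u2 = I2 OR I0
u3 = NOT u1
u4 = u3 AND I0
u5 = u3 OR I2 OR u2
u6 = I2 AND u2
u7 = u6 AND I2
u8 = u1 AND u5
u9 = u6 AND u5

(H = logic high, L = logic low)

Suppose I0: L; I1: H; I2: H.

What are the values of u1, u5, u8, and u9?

u1 = I2 AND I1 = H AND H = H
u2 = I2 OR I0 = H OR L = H
u3 = NOT u1 = NOT H = L
u5 = u3 OR I2 OR u2 = L OR H OR H = H
u6 = I2 AND u2 = H AND H = H
u8 = u1 AND u5 = H AND H = H
u9 = u6 AND u5 = H AND H = H

u1 = H, u5 = H, u8 = H, u9 = H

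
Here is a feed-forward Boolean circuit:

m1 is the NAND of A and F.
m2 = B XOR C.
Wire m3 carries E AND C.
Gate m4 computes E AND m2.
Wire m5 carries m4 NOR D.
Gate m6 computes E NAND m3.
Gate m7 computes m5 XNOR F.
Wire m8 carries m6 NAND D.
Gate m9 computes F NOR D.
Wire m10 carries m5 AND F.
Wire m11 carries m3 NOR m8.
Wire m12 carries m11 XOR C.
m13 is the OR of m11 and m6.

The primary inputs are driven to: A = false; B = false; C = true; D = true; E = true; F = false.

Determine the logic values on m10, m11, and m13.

m10 = false  m11 = false  m13 = false

m2 = B XOR C = false XOR true = true
m3 = E AND C = true AND true = true
m4 = E AND m2 = true AND true = true
m5 = m4 NOR D = true NOR true = false
m6 = E NAND m3 = true NAND true = false
m8 = m6 NAND D = false NAND true = true
m10 = m5 AND F = false AND false = false
m11 = m3 NOR m8 = true NOR true = false
m13 = m11 OR m6 = false OR false = false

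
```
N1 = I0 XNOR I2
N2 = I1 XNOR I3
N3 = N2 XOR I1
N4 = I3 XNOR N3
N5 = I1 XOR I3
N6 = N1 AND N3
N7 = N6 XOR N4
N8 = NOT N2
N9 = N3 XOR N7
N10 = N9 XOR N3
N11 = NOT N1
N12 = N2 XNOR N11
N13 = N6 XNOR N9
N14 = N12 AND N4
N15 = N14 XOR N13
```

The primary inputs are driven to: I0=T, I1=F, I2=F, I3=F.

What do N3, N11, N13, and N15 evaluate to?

N3 = T; N11 = T; N13 = F; N15 = F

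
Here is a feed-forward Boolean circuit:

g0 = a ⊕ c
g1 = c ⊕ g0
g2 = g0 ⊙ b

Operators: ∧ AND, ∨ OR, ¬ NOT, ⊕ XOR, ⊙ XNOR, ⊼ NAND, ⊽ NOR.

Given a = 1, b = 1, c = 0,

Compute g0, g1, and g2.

g0 = 1  g1 = 1  g2 = 1

g0 = a XOR c = 1 XOR 0 = 1
g1 = c XOR g0 = 0 XOR 1 = 1
g2 = g0 XNOR b = 1 XNOR 1 = 1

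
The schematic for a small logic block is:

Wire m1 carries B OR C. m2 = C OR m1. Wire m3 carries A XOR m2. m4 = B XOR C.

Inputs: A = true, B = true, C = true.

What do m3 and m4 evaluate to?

m3 = false, m4 = false

m1 = B OR C = true OR true = true
m2 = C OR m1 = true OR true = true
m3 = A XOR m2 = true XOR true = false
m4 = B XOR C = true XOR true = false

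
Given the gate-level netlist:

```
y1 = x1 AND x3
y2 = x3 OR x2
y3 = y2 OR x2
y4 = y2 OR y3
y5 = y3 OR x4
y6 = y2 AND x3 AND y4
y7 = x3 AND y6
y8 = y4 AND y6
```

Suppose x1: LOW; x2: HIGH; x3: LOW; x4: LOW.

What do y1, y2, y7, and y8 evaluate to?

y1 = x1 AND x3 = LOW AND LOW = LOW
y2 = x3 OR x2 = LOW OR HIGH = HIGH
y3 = y2 OR x2 = HIGH OR HIGH = HIGH
y4 = y2 OR y3 = HIGH OR HIGH = HIGH
y6 = y2 AND x3 AND y4 = HIGH AND LOW AND HIGH = LOW
y7 = x3 AND y6 = LOW AND LOW = LOW
y8 = y4 AND y6 = HIGH AND LOW = LOW

y1 = LOW  y2 = HIGH  y7 = LOW  y8 = LOW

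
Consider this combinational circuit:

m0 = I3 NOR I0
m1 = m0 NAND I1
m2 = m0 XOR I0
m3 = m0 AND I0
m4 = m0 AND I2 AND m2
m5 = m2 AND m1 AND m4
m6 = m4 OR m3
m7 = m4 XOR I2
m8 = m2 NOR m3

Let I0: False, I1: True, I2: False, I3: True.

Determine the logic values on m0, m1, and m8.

m0 = False, m1 = True, m8 = True

m0 = I3 NOR I0 = True NOR False = False
m1 = m0 NAND I1 = False NAND True = True
m2 = m0 XOR I0 = False XOR False = False
m3 = m0 AND I0 = False AND False = False
m8 = m2 NOR m3 = False NOR False = True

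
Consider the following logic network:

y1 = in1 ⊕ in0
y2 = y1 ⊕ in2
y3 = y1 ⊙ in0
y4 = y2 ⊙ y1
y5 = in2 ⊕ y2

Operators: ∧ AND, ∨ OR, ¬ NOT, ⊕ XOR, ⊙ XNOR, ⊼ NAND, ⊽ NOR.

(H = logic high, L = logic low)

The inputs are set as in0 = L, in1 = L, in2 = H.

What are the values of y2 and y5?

y2 = H, y5 = L

y1 = in1 XOR in0 = L XOR L = L
y2 = y1 XOR in2 = L XOR H = H
y5 = in2 XOR y2 = H XOR H = L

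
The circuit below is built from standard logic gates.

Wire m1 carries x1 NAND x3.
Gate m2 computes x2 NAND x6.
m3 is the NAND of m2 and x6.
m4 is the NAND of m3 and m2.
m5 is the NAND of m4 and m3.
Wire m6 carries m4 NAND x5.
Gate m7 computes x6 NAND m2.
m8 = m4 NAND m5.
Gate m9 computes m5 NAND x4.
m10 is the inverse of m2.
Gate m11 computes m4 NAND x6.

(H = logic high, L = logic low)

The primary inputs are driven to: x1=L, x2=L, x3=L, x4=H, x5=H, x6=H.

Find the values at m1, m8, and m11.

m1 = H, m8 = L, m11 = L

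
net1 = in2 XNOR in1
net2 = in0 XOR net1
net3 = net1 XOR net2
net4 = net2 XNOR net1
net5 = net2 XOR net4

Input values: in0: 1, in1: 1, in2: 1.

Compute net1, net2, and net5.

net1 = 1; net2 = 0; net5 = 0

net1 = in2 XNOR in1 = 1 XNOR 1 = 1
net2 = in0 XOR net1 = 1 XOR 1 = 0
net4 = net2 XNOR net1 = 0 XNOR 1 = 0
net5 = net2 XOR net4 = 0 XOR 0 = 0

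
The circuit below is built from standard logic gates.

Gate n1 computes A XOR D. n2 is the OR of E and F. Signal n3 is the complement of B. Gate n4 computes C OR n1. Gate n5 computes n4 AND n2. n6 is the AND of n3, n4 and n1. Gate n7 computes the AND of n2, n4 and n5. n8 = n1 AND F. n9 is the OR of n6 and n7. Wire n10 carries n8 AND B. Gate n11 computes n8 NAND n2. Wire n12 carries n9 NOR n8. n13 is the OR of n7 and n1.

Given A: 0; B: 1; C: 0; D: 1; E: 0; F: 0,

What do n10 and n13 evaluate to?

n10 = 0, n13 = 1

n1 = A XOR D = 0 XOR 1 = 1
n2 = E OR F = 0 OR 0 = 0
n4 = C OR n1 = 0 OR 1 = 1
n5 = n4 AND n2 = 1 AND 0 = 0
n7 = n2 AND n4 AND n5 = 0 AND 1 AND 0 = 0
n8 = n1 AND F = 1 AND 0 = 0
n10 = n8 AND B = 0 AND 1 = 0
n13 = n7 OR n1 = 0 OR 1 = 1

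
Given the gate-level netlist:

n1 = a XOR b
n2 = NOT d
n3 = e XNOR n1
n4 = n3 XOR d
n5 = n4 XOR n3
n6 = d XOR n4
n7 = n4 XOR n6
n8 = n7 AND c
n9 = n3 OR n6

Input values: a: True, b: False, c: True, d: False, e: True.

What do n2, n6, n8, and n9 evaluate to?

n2 = True; n6 = True; n8 = False; n9 = True

n1 = a XOR b = True XOR False = True
n2 = NOT d = NOT False = True
n3 = e XNOR n1 = True XNOR True = True
n4 = n3 XOR d = True XOR False = True
n6 = d XOR n4 = False XOR True = True
n7 = n4 XOR n6 = True XOR True = False
n8 = n7 AND c = False AND True = False
n9 = n3 OR n6 = True OR True = True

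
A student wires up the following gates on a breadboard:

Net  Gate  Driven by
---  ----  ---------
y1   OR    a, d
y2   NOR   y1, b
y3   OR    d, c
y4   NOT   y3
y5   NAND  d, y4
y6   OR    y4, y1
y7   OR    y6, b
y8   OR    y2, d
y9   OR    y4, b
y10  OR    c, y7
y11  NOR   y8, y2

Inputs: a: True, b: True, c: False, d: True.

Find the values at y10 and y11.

y10 = True; y11 = False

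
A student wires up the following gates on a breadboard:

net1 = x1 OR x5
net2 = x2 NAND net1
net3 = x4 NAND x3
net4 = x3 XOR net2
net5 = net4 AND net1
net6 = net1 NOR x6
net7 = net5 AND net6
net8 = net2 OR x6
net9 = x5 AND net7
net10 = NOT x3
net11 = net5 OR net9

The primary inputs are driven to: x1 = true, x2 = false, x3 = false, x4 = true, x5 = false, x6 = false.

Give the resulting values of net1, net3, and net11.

net1 = x1 OR x5 = true OR false = true
net2 = x2 NAND net1 = false NAND true = true
net3 = x4 NAND x3 = true NAND false = true
net4 = x3 XOR net2 = false XOR true = true
net5 = net4 AND net1 = true AND true = true
net6 = net1 NOR x6 = true NOR false = false
net7 = net5 AND net6 = true AND false = false
net9 = x5 AND net7 = false AND false = false
net11 = net5 OR net9 = true OR false = true

net1 = true  net3 = true  net11 = true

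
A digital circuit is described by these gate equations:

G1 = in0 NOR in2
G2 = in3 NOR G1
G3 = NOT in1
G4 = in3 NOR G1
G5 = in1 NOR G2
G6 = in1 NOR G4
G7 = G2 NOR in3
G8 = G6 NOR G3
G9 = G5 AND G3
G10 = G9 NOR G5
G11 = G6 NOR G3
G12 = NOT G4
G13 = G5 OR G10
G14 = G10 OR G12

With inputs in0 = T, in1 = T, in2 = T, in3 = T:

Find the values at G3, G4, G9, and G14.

G1 = in0 NOR in2 = T NOR T = F
G2 = in3 NOR G1 = T NOR F = F
G3 = NOT in1 = NOT T = F
G4 = in3 NOR G1 = T NOR F = F
G5 = in1 NOR G2 = T NOR F = F
G9 = G5 AND G3 = F AND F = F
G10 = G9 NOR G5 = F NOR F = T
G12 = NOT G4 = NOT F = T
G14 = G10 OR G12 = T OR T = T

G3 = F; G4 = F; G9 = F; G14 = T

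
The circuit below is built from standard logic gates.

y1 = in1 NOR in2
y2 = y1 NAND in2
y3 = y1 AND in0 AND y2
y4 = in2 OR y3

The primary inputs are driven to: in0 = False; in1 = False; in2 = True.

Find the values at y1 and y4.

y1 = False, y4 = True

y1 = in1 NOR in2 = False NOR True = False
y2 = y1 NAND in2 = False NAND True = True
y3 = y1 AND in0 AND y2 = False AND False AND True = False
y4 = in2 OR y3 = True OR False = True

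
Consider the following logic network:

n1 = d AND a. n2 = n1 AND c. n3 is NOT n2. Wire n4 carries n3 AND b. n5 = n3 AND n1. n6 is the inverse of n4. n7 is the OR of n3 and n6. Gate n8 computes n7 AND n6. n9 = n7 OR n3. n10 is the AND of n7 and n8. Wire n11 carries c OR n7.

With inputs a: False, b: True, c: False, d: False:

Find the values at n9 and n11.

n1 = d AND a = False AND False = False
n2 = n1 AND c = False AND False = False
n3 = NOT n2 = NOT False = True
n4 = n3 AND b = True AND True = True
n6 = NOT n4 = NOT True = False
n7 = n3 OR n6 = True OR False = True
n9 = n7 OR n3 = True OR True = True
n11 = c OR n7 = False OR True = True

n9 = True; n11 = True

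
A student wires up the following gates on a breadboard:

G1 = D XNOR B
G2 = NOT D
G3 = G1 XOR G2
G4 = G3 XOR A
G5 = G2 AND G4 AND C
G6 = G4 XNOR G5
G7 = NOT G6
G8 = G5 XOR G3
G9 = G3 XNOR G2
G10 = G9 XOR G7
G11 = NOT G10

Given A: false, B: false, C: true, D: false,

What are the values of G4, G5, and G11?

G4 = false; G5 = false; G11 = true

G1 = D XNOR B = false XNOR false = true
G2 = NOT D = NOT false = true
G3 = G1 XOR G2 = true XOR true = false
G4 = G3 XOR A = false XOR false = false
G5 = G2 AND G4 AND C = true AND false AND true = false
G6 = G4 XNOR G5 = false XNOR false = true
G7 = NOT G6 = NOT true = false
G9 = G3 XNOR G2 = false XNOR true = false
G10 = G9 XOR G7 = false XOR false = false
G11 = NOT G10 = NOT false = true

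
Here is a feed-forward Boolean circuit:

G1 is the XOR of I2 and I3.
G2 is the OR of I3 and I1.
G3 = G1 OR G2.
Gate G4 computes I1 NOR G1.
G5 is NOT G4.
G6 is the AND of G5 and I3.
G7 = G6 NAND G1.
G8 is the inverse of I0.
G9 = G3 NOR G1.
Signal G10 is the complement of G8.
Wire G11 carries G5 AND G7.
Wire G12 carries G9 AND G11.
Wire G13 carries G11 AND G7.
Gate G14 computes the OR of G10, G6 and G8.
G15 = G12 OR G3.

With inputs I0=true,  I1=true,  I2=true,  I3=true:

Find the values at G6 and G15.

G6 = true, G15 = true

G1 = I2 XOR I3 = true XOR true = false
G2 = I3 OR I1 = true OR true = true
G3 = G1 OR G2 = false OR true = true
G4 = I1 NOR G1 = true NOR false = false
G5 = NOT G4 = NOT false = true
G6 = G5 AND I3 = true AND true = true
G7 = G6 NAND G1 = true NAND false = true
G9 = G3 NOR G1 = true NOR false = false
G11 = G5 AND G7 = true AND true = true
G12 = G9 AND G11 = false AND true = false
G15 = G12 OR G3 = false OR true = true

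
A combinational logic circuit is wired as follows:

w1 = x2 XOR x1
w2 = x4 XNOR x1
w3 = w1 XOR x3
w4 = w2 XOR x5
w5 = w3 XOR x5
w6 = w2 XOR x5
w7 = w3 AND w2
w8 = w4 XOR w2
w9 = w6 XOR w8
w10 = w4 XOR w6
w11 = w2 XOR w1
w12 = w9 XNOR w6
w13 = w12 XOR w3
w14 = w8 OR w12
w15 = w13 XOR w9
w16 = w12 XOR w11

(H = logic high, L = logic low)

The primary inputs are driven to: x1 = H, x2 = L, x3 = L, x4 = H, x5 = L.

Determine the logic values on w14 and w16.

w14 = H, w16 = H

w1 = x2 XOR x1 = L XOR H = H
w2 = x4 XNOR x1 = H XNOR H = H
w4 = w2 XOR x5 = H XOR L = H
w6 = w2 XOR x5 = H XOR L = H
w8 = w4 XOR w2 = H XOR H = L
w9 = w6 XOR w8 = H XOR L = H
w11 = w2 XOR w1 = H XOR H = L
w12 = w9 XNOR w6 = H XNOR H = H
w14 = w8 OR w12 = L OR H = H
w16 = w12 XOR w11 = H XOR L = H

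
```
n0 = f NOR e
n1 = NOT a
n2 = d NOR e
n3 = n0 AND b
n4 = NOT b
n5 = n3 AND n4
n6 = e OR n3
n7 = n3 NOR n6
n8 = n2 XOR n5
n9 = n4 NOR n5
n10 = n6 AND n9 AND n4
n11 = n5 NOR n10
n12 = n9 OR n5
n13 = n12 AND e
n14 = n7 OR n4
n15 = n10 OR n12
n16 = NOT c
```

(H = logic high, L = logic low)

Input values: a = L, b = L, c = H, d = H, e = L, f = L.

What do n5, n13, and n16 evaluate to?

n5 = L, n13 = L, n16 = L

n0 = f NOR e = L NOR L = H
n3 = n0 AND b = H AND L = L
n4 = NOT b = NOT L = H
n5 = n3 AND n4 = L AND H = L
n9 = n4 NOR n5 = H NOR L = L
n12 = n9 OR n5 = L OR L = L
n13 = n12 AND e = L AND L = L
n16 = NOT c = NOT H = L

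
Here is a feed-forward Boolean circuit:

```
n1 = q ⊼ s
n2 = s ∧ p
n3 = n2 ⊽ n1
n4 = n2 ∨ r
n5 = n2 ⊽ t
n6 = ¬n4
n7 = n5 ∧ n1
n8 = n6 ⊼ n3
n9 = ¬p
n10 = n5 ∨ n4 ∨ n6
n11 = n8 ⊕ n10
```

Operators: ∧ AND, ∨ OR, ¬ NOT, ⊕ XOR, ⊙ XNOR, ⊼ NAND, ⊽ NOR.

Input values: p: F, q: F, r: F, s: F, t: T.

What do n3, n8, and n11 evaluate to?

n3 = F, n8 = T, n11 = F

n1 = q NAND s = F NAND F = T
n2 = s AND p = F AND F = F
n3 = n2 NOR n1 = F NOR T = F
n4 = n2 OR r = F OR F = F
n5 = n2 NOR t = F NOR T = F
n6 = NOT n4 = NOT F = T
n8 = n6 NAND n3 = T NAND F = T
n10 = n5 OR n4 OR n6 = F OR F OR T = T
n11 = n8 XOR n10 = T XOR T = F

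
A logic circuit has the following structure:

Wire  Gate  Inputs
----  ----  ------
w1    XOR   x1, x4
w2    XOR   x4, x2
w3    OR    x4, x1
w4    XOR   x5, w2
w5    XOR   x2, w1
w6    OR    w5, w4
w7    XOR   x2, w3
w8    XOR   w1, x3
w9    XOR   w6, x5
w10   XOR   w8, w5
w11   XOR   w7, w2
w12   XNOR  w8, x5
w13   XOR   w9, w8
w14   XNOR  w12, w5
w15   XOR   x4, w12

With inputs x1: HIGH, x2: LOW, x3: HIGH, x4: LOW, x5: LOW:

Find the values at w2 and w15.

w1 = x1 XOR x4 = HIGH XOR LOW = HIGH
w2 = x4 XOR x2 = LOW XOR LOW = LOW
w8 = w1 XOR x3 = HIGH XOR HIGH = LOW
w12 = w8 XNOR x5 = LOW XNOR LOW = HIGH
w15 = x4 XOR w12 = LOW XOR HIGH = HIGH

w2 = LOW; w15 = HIGH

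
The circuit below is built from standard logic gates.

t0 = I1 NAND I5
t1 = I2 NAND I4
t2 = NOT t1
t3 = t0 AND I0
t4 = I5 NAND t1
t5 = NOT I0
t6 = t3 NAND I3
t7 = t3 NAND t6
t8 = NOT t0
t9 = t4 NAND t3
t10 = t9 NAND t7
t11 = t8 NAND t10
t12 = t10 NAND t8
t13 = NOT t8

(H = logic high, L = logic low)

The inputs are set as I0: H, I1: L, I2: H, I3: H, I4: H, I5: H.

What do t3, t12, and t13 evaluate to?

t0 = I1 NAND I5 = L NAND H = H
t1 = I2 NAND I4 = H NAND H = L
t3 = t0 AND I0 = H AND H = H
t4 = I5 NAND t1 = H NAND L = H
t6 = t3 NAND I3 = H NAND H = L
t7 = t3 NAND t6 = H NAND L = H
t8 = NOT t0 = NOT H = L
t9 = t4 NAND t3 = H NAND H = L
t10 = t9 NAND t7 = L NAND H = H
t12 = t10 NAND t8 = H NAND L = H
t13 = NOT t8 = NOT L = H

t3 = H  t12 = H  t13 = H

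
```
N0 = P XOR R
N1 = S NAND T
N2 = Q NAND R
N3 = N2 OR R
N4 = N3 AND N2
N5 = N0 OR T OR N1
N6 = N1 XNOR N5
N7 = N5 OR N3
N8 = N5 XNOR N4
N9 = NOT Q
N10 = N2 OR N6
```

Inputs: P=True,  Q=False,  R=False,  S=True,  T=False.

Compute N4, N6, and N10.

N0 = P XOR R = True XOR False = True
N1 = S NAND T = True NAND False = True
N2 = Q NAND R = False NAND False = True
N3 = N2 OR R = True OR False = True
N4 = N3 AND N2 = True AND True = True
N5 = N0 OR T OR N1 = True OR False OR True = True
N6 = N1 XNOR N5 = True XNOR True = True
N10 = N2 OR N6 = True OR True = True

N4 = True  N6 = True  N10 = True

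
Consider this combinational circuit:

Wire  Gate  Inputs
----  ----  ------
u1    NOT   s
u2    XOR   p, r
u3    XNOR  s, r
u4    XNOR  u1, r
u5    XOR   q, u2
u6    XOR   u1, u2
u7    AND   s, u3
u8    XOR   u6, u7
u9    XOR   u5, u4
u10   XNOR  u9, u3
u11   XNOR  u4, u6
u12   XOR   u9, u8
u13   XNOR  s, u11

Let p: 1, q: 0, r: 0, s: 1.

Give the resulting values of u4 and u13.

u4 = 1  u13 = 1

u1 = NOT s = NOT 1 = 0
u2 = p XOR r = 1 XOR 0 = 1
u4 = u1 XNOR r = 0 XNOR 0 = 1
u6 = u1 XOR u2 = 0 XOR 1 = 1
u11 = u4 XNOR u6 = 1 XNOR 1 = 1
u13 = s XNOR u11 = 1 XNOR 1 = 1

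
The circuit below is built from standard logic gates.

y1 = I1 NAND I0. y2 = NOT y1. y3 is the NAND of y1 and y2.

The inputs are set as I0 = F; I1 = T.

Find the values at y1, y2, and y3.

y1 = I1 NAND I0 = T NAND F = T
y2 = NOT y1 = NOT T = F
y3 = y1 NAND y2 = T NAND F = T

y1 = T; y2 = F; y3 = T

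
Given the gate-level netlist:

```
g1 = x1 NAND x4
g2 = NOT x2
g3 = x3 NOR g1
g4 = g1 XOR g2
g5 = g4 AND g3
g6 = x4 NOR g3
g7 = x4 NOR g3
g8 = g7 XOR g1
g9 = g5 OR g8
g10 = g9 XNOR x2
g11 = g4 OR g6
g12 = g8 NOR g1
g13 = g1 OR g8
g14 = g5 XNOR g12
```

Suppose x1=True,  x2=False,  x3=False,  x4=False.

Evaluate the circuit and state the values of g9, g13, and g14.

g1 = x1 NAND x4 = True NAND False = True
g2 = NOT x2 = NOT False = True
g3 = x3 NOR g1 = False NOR True = False
g4 = g1 XOR g2 = True XOR True = False
g5 = g4 AND g3 = False AND False = False
g7 = x4 NOR g3 = False NOR False = True
g8 = g7 XOR g1 = True XOR True = False
g9 = g5 OR g8 = False OR False = False
g12 = g8 NOR g1 = False NOR True = False
g13 = g1 OR g8 = True OR False = True
g14 = g5 XNOR g12 = False XNOR False = True

g9 = False; g13 = True; g14 = True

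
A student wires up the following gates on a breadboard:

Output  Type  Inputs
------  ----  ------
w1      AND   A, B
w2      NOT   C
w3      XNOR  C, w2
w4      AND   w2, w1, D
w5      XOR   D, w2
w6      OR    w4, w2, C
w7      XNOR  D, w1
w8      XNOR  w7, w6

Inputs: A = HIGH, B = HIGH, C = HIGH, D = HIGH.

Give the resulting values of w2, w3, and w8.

w1 = A AND B = HIGH AND HIGH = HIGH
w2 = NOT C = NOT HIGH = LOW
w3 = C XNOR w2 = HIGH XNOR LOW = LOW
w4 = w2 AND w1 AND D = LOW AND HIGH AND HIGH = LOW
w6 = w4 OR w2 OR C = LOW OR LOW OR HIGH = HIGH
w7 = D XNOR w1 = HIGH XNOR HIGH = HIGH
w8 = w7 XNOR w6 = HIGH XNOR HIGH = HIGH

w2 = LOW, w3 = LOW, w8 = HIGH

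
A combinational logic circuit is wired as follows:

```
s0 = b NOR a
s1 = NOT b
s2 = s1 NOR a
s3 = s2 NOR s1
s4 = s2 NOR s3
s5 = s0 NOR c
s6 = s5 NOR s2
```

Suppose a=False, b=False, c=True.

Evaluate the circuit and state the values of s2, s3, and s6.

s0 = b NOR a = False NOR False = True
s1 = NOT b = NOT False = True
s2 = s1 NOR a = True NOR False = False
s3 = s2 NOR s1 = False NOR True = False
s5 = s0 NOR c = True NOR True = False
s6 = s5 NOR s2 = False NOR False = True

s2 = False  s3 = False  s6 = True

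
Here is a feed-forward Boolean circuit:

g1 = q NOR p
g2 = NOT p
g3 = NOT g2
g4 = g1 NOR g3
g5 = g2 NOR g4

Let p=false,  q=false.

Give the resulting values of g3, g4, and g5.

g1 = q NOR p = false NOR false = true
g2 = NOT p = NOT false = true
g3 = NOT g2 = NOT true = false
g4 = g1 NOR g3 = true NOR false = false
g5 = g2 NOR g4 = true NOR false = false

g3 = false  g4 = false  g5 = false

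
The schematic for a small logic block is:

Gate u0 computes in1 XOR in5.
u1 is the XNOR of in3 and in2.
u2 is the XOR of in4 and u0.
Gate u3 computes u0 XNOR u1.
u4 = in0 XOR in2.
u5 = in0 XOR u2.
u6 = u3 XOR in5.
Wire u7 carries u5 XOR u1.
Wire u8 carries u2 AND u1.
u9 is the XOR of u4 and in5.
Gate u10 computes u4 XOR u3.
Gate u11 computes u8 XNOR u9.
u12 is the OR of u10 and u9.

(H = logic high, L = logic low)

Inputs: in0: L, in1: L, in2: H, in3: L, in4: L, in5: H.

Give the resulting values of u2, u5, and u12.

u0 = in1 XOR in5 = L XOR H = H
u1 = in3 XNOR in2 = L XNOR H = L
u2 = in4 XOR u0 = L XOR H = H
u3 = u0 XNOR u1 = H XNOR L = L
u4 = in0 XOR in2 = L XOR H = H
u5 = in0 XOR u2 = L XOR H = H
u9 = u4 XOR in5 = H XOR H = L
u10 = u4 XOR u3 = H XOR L = H
u12 = u10 OR u9 = H OR L = H

u2 = H; u5 = H; u12 = H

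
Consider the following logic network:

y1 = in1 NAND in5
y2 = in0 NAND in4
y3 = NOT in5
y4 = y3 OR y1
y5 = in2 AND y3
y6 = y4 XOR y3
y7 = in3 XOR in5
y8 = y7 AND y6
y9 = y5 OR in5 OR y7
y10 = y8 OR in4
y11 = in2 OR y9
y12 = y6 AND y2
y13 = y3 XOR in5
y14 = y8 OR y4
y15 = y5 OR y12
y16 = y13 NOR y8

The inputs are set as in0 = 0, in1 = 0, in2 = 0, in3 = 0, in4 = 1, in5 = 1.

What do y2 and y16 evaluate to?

y2 = 1, y16 = 0

y1 = in1 NAND in5 = 0 NAND 1 = 1
y2 = in0 NAND in4 = 0 NAND 1 = 1
y3 = NOT in5 = NOT 1 = 0
y4 = y3 OR y1 = 0 OR 1 = 1
y6 = y4 XOR y3 = 1 XOR 0 = 1
y7 = in3 XOR in5 = 0 XOR 1 = 1
y8 = y7 AND y6 = 1 AND 1 = 1
y13 = y3 XOR in5 = 0 XOR 1 = 1
y16 = y13 NOR y8 = 1 NOR 1 = 0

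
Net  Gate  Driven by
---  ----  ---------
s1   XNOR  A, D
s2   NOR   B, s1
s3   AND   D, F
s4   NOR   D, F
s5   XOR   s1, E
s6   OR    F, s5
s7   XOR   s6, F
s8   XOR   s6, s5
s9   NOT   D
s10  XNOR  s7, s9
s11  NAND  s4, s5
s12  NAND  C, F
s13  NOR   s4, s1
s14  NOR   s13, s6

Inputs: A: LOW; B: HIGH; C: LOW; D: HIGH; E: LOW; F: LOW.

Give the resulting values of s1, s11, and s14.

s1 = LOW; s11 = HIGH; s14 = LOW

s1 = A XNOR D = LOW XNOR HIGH = LOW
s4 = D NOR F = HIGH NOR LOW = LOW
s5 = s1 XOR E = LOW XOR LOW = LOW
s6 = F OR s5 = LOW OR LOW = LOW
s11 = s4 NAND s5 = LOW NAND LOW = HIGH
s13 = s4 NOR s1 = LOW NOR LOW = HIGH
s14 = s13 NOR s6 = HIGH NOR LOW = LOW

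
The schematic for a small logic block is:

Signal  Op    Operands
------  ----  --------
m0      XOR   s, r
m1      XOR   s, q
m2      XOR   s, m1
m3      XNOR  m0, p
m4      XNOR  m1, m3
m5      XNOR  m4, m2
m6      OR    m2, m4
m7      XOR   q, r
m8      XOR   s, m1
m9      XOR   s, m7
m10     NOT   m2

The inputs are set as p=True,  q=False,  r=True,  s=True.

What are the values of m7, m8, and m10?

m1 = s XOR q = True XOR False = True
m2 = s XOR m1 = True XOR True = False
m7 = q XOR r = False XOR True = True
m8 = s XOR m1 = True XOR True = False
m10 = NOT m2 = NOT False = True

m7 = True; m8 = False; m10 = True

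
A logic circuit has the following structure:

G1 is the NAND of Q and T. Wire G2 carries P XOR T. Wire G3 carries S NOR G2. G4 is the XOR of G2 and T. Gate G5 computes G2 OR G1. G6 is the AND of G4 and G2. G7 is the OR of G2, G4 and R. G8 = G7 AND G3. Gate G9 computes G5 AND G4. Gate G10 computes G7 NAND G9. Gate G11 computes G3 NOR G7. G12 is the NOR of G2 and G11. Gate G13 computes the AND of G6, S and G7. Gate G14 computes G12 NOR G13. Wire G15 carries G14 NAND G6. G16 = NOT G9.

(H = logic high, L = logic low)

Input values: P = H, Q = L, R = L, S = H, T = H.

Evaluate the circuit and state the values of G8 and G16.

G8 = L, G16 = L

G1 = Q NAND T = L NAND H = H
G2 = P XOR T = H XOR H = L
G3 = S NOR G2 = H NOR L = L
G4 = G2 XOR T = L XOR H = H
G5 = G2 OR G1 = L OR H = H
G7 = G2 OR G4 OR R = L OR H OR L = H
G8 = G7 AND G3 = H AND L = L
G9 = G5 AND G4 = H AND H = H
G16 = NOT G9 = NOT H = L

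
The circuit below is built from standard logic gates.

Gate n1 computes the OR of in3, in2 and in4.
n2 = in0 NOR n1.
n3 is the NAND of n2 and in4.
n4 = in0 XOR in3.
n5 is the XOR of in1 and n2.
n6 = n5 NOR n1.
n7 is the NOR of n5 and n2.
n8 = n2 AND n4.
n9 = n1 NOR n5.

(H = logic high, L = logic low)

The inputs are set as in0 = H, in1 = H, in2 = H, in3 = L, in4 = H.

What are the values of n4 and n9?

n4 = H; n9 = L

n1 = in3 OR in2 OR in4 = L OR H OR H = H
n2 = in0 NOR n1 = H NOR H = L
n4 = in0 XOR in3 = H XOR L = H
n5 = in1 XOR n2 = H XOR L = H
n9 = n1 NOR n5 = H NOR H = L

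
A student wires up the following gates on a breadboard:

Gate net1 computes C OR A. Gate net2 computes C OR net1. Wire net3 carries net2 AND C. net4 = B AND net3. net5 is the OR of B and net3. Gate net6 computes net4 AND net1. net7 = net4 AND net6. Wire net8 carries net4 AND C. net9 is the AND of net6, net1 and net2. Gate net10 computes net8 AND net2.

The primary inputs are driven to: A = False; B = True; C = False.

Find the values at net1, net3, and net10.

net1 = C OR A = False OR False = False
net2 = C OR net1 = False OR False = False
net3 = net2 AND C = False AND False = False
net4 = B AND net3 = True AND False = False
net8 = net4 AND C = False AND False = False
net10 = net8 AND net2 = False AND False = False

net1 = False  net3 = False  net10 = False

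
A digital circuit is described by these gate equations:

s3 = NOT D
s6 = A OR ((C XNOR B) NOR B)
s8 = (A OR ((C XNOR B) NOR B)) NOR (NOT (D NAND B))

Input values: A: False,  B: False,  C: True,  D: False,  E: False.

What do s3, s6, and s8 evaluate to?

s3 = NOT False = True
s6 = False OR ((True XNOR False) NOR False) = True
s8 = (False OR ((True XNOR False) NOR False)) NOR (NOT (False NAND False)) = False

s3 = True; s6 = True; s8 = False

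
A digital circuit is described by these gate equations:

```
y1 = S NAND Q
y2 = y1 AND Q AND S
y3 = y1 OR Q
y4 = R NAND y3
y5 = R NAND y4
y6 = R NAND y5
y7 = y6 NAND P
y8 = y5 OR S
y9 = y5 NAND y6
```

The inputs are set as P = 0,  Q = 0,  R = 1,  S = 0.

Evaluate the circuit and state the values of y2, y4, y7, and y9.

y2 = 0; y4 = 0; y7 = 1; y9 = 1

y1 = S NAND Q = 0 NAND 0 = 1
y2 = y1 AND Q AND S = 1 AND 0 AND 0 = 0
y3 = y1 OR Q = 1 OR 0 = 1
y4 = R NAND y3 = 1 NAND 1 = 0
y5 = R NAND y4 = 1 NAND 0 = 1
y6 = R NAND y5 = 1 NAND 1 = 0
y7 = y6 NAND P = 0 NAND 0 = 1
y9 = y5 NAND y6 = 1 NAND 0 = 1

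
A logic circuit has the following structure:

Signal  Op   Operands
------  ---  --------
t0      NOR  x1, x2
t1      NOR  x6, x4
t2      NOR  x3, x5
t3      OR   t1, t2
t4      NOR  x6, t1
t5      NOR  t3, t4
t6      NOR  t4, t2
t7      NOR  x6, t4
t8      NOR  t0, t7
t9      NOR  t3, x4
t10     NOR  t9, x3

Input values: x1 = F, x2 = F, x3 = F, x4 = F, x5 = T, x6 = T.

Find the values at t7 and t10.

t7 = F, t10 = F

t1 = x6 NOR x4 = T NOR F = F
t2 = x3 NOR x5 = F NOR T = F
t3 = t1 OR t2 = F OR F = F
t4 = x6 NOR t1 = T NOR F = F
t7 = x6 NOR t4 = T NOR F = F
t9 = t3 NOR x4 = F NOR F = T
t10 = t9 NOR x3 = T NOR F = F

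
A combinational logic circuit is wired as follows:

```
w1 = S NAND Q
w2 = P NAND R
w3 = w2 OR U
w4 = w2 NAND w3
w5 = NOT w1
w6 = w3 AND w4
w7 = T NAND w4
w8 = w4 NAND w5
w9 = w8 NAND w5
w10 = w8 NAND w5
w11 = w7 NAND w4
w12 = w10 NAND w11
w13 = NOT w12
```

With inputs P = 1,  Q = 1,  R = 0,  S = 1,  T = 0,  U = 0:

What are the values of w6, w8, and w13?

w1 = S NAND Q = 1 NAND 1 = 0
w2 = P NAND R = 1 NAND 0 = 1
w3 = w2 OR U = 1 OR 0 = 1
w4 = w2 NAND w3 = 1 NAND 1 = 0
w5 = NOT w1 = NOT 0 = 1
w6 = w3 AND w4 = 1 AND 0 = 0
w7 = T NAND w4 = 0 NAND 0 = 1
w8 = w4 NAND w5 = 0 NAND 1 = 1
w10 = w8 NAND w5 = 1 NAND 1 = 0
w11 = w7 NAND w4 = 1 NAND 0 = 1
w12 = w10 NAND w11 = 0 NAND 1 = 1
w13 = NOT w12 = NOT 1 = 0

w6 = 0, w8 = 1, w13 = 0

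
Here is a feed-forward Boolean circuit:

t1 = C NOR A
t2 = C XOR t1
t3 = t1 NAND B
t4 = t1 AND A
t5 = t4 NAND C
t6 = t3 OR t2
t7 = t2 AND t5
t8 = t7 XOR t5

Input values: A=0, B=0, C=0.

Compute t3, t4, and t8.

t3 = 1  t4 = 0  t8 = 0

t1 = C NOR A = 0 NOR 0 = 1
t2 = C XOR t1 = 0 XOR 1 = 1
t3 = t1 NAND B = 1 NAND 0 = 1
t4 = t1 AND A = 1 AND 0 = 0
t5 = t4 NAND C = 0 NAND 0 = 1
t7 = t2 AND t5 = 1 AND 1 = 1
t8 = t7 XOR t5 = 1 XOR 1 = 0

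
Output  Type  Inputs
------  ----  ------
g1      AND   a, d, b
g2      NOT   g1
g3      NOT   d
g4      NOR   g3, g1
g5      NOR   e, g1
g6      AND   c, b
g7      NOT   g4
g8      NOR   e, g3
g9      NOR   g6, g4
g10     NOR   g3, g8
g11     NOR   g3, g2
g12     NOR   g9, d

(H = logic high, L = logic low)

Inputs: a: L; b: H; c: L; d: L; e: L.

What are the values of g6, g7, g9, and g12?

g1 = a AND d AND b = L AND L AND H = L
g3 = NOT d = NOT L = H
g4 = g3 NOR g1 = H NOR L = L
g6 = c AND b = L AND H = L
g7 = NOT g4 = NOT L = H
g9 = g6 NOR g4 = L NOR L = H
g12 = g9 NOR d = H NOR L = L

g6 = L; g7 = H; g9 = H; g12 = L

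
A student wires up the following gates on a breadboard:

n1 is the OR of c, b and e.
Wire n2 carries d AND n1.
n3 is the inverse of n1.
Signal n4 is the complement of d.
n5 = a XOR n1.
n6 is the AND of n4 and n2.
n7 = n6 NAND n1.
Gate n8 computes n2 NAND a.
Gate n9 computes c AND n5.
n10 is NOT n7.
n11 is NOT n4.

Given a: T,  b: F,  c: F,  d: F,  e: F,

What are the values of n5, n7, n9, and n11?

n5 = T, n7 = T, n9 = F, n11 = F

n1 = c OR b OR e = F OR F OR F = F
n2 = d AND n1 = F AND F = F
n4 = NOT d = NOT F = T
n5 = a XOR n1 = T XOR F = T
n6 = n4 AND n2 = T AND F = F
n7 = n6 NAND n1 = F NAND F = T
n9 = c AND n5 = F AND T = F
n11 = NOT n4 = NOT T = F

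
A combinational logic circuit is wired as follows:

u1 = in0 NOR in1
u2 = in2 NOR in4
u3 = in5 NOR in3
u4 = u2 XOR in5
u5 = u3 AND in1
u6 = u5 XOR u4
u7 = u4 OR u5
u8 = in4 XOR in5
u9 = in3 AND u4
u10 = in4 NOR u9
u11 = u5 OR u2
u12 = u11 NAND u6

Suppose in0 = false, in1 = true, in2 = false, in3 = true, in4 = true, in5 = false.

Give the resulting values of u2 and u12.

u2 = false; u12 = true

u2 = in2 NOR in4 = false NOR true = false
u3 = in5 NOR in3 = false NOR true = false
u4 = u2 XOR in5 = false XOR false = false
u5 = u3 AND in1 = false AND true = false
u6 = u5 XOR u4 = false XOR false = false
u11 = u5 OR u2 = false OR false = false
u12 = u11 NAND u6 = false NAND false = true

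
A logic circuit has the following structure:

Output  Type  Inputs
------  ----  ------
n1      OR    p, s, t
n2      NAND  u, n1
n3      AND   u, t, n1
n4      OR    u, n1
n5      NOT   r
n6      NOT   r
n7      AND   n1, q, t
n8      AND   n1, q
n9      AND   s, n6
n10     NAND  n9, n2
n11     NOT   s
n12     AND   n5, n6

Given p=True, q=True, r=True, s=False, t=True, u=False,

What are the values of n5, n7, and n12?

n5 = False; n7 = True; n12 = False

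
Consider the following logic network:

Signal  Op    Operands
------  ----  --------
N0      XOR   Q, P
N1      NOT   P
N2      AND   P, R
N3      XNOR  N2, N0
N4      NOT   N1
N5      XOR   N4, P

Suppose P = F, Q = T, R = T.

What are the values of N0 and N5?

N0 = T; N5 = F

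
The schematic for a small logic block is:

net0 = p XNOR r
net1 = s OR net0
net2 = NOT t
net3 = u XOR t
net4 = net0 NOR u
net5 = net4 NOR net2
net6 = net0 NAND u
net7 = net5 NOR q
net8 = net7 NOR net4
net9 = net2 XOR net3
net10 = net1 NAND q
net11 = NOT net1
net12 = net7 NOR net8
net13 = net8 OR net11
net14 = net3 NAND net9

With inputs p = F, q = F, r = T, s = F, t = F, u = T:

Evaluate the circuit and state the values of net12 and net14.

net0 = p XNOR r = F XNOR T = F
net2 = NOT t = NOT F = T
net3 = u XOR t = T XOR F = T
net4 = net0 NOR u = F NOR T = F
net5 = net4 NOR net2 = F NOR T = F
net7 = net5 NOR q = F NOR F = T
net8 = net7 NOR net4 = T NOR F = F
net9 = net2 XOR net3 = T XOR T = F
net12 = net7 NOR net8 = T NOR F = F
net14 = net3 NAND net9 = T NAND F = T

net12 = F, net14 = T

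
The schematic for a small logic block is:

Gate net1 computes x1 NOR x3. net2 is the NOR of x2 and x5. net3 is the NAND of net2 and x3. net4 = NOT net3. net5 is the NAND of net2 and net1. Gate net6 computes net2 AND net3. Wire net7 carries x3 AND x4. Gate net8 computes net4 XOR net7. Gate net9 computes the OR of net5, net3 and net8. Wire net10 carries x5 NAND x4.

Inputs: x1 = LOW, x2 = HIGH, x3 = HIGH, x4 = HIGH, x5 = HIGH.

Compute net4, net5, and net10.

net1 = x1 NOR x3 = LOW NOR HIGH = LOW
net2 = x2 NOR x5 = HIGH NOR HIGH = LOW
net3 = net2 NAND x3 = LOW NAND HIGH = HIGH
net4 = NOT net3 = NOT HIGH = LOW
net5 = net2 NAND net1 = LOW NAND LOW = HIGH
net10 = x5 NAND x4 = HIGH NAND HIGH = LOW

net4 = LOW  net5 = HIGH  net10 = LOW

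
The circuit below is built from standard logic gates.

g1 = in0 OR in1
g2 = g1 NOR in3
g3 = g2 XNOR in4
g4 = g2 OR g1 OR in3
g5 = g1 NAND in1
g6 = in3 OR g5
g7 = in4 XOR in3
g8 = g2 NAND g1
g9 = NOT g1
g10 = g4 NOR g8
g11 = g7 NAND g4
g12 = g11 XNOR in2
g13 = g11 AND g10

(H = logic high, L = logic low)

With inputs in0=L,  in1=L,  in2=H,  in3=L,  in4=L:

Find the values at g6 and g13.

g1 = in0 OR in1 = L OR L = L
g2 = g1 NOR in3 = L NOR L = H
g4 = g2 OR g1 OR in3 = H OR L OR L = H
g5 = g1 NAND in1 = L NAND L = H
g6 = in3 OR g5 = L OR H = H
g7 = in4 XOR in3 = L XOR L = L
g8 = g2 NAND g1 = H NAND L = H
g10 = g4 NOR g8 = H NOR H = L
g11 = g7 NAND g4 = L NAND H = H
g13 = g11 AND g10 = H AND L = L

g6 = H, g13 = L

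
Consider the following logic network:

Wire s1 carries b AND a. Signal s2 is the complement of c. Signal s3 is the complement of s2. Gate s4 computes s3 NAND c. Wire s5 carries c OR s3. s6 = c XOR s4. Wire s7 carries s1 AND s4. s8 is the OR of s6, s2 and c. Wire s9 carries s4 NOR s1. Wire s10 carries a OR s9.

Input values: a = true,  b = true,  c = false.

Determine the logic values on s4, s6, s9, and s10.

s4 = true, s6 = true, s9 = false, s10 = true

s1 = b AND a = true AND true = true
s2 = NOT c = NOT false = true
s3 = NOT s2 = NOT true = false
s4 = s3 NAND c = false NAND false = true
s6 = c XOR s4 = false XOR true = true
s9 = s4 NOR s1 = true NOR true = false
s10 = a OR s9 = true OR false = true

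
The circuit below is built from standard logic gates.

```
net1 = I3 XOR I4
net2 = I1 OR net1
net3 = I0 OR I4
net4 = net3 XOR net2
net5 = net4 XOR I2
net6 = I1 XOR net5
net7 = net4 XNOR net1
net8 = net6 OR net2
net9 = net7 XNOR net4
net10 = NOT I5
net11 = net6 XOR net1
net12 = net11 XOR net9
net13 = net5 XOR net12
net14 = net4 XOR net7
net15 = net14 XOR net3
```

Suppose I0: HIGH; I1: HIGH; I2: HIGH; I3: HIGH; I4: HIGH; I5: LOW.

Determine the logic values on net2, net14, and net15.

net1 = I3 XOR I4 = HIGH XOR HIGH = LOW
net2 = I1 OR net1 = HIGH OR LOW = HIGH
net3 = I0 OR I4 = HIGH OR HIGH = HIGH
net4 = net3 XOR net2 = HIGH XOR HIGH = LOW
net7 = net4 XNOR net1 = LOW XNOR LOW = HIGH
net14 = net4 XOR net7 = LOW XOR HIGH = HIGH
net15 = net14 XOR net3 = HIGH XOR HIGH = LOW

net2 = HIGH, net14 = HIGH, net15 = LOW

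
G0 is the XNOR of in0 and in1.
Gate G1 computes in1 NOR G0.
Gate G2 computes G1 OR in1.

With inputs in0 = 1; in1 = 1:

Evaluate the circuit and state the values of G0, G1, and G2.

G0 = 1, G1 = 0, G2 = 1

G0 = in0 XNOR in1 = 1 XNOR 1 = 1
G1 = in1 NOR G0 = 1 NOR 1 = 0
G2 = G1 OR in1 = 0 OR 1 = 1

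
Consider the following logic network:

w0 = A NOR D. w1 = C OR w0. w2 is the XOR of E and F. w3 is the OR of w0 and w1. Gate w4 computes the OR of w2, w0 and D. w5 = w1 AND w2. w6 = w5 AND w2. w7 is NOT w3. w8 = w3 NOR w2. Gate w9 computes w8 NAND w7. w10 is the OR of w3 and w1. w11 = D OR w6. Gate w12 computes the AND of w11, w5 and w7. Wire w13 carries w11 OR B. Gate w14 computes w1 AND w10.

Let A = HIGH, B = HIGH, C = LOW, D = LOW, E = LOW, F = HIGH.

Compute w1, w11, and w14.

w1 = LOW; w11 = LOW; w14 = LOW

w0 = A NOR D = HIGH NOR LOW = LOW
w1 = C OR w0 = LOW OR LOW = LOW
w2 = E XOR F = LOW XOR HIGH = HIGH
w3 = w0 OR w1 = LOW OR LOW = LOW
w5 = w1 AND w2 = LOW AND HIGH = LOW
w6 = w5 AND w2 = LOW AND HIGH = LOW
w10 = w3 OR w1 = LOW OR LOW = LOW
w11 = D OR w6 = LOW OR LOW = LOW
w14 = w1 AND w10 = LOW AND LOW = LOW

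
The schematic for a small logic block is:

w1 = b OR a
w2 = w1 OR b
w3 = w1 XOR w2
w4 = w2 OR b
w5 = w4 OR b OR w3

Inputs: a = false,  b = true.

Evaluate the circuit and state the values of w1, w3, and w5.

w1 = true, w3 = false, w5 = true

w1 = b OR a = true OR false = true
w2 = w1 OR b = true OR true = true
w3 = w1 XOR w2 = true XOR true = false
w4 = w2 OR b = true OR true = true
w5 = w4 OR b OR w3 = true OR true OR false = true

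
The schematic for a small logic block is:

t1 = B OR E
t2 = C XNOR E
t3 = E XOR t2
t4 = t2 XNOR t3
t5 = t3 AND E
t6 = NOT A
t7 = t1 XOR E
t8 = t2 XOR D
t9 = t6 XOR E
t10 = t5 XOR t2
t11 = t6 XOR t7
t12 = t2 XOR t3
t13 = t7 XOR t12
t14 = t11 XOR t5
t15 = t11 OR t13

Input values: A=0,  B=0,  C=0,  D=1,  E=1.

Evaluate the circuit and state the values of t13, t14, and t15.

t1 = B OR E = 0 OR 1 = 1
t2 = C XNOR E = 0 XNOR 1 = 0
t3 = E XOR t2 = 1 XOR 0 = 1
t5 = t3 AND E = 1 AND 1 = 1
t6 = NOT A = NOT 0 = 1
t7 = t1 XOR E = 1 XOR 1 = 0
t11 = t6 XOR t7 = 1 XOR 0 = 1
t12 = t2 XOR t3 = 0 XOR 1 = 1
t13 = t7 XOR t12 = 0 XOR 1 = 1
t14 = t11 XOR t5 = 1 XOR 1 = 0
t15 = t11 OR t13 = 1 OR 1 = 1

t13 = 1  t14 = 0  t15 = 1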